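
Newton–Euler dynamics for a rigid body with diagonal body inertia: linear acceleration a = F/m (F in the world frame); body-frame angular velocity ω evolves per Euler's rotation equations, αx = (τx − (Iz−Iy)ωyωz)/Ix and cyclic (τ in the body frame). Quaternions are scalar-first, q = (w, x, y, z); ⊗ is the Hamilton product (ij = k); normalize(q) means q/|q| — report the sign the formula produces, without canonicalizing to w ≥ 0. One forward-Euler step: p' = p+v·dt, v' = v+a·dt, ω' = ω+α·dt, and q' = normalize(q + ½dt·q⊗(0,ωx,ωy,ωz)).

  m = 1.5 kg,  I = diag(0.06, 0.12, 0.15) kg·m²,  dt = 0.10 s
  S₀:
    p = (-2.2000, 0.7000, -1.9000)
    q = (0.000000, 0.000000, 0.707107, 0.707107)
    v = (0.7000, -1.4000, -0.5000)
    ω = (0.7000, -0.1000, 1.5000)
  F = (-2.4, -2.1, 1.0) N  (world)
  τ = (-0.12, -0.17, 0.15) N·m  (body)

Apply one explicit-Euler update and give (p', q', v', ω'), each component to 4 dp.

p + v·dt = (-2.1300, 0.5600, -1.9500)
v' = v + a·dt = (0.5400, -1.5400, -0.4333)
α = I⁻¹(τ − ω×Iω) = (-1.9250, -0.6292, 1.0280)
new body rate ω' = (0.5075, -0.1629, 1.6028)
2q̇ = q⊗(0,ω) = (-0.9899498, 1.1313712, 0.4949749, -0.4949749)
q + ½dt·q⊗(0,ω), renormalized = (-0.0493, 0.0564, 0.7294, 0.6800)

p' = (-2.1300, 0.5600, -1.9500)
q' = (-0.0493, 0.0564, 0.7294, 0.6800)
v' = (0.5400, -1.5400, -0.4333)
ω' = (0.5075, -0.1629, 1.6028)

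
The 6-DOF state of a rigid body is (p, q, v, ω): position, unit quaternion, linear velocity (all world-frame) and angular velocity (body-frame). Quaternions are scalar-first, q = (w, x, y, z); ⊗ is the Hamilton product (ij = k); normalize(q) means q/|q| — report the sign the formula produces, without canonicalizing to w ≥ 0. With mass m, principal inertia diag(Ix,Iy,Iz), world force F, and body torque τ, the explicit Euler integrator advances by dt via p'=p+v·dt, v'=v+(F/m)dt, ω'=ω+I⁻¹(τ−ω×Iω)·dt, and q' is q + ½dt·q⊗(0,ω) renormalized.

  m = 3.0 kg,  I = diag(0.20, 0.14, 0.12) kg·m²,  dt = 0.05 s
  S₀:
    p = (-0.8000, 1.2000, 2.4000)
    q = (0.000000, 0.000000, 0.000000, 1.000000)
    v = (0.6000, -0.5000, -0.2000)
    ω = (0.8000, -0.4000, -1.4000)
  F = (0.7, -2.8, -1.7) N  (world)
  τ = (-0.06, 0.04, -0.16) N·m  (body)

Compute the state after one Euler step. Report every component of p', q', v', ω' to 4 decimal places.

new position p' = (-0.7700, 1.1750, 2.3900)
v' = v + a·dt = (0.6117, -0.5467, -0.2283)
gyro term ω×Iω = (-0.0112, -0.0896, 0.0192)
α = I⁻¹(τ − ω×Iω) = (-0.2440, 0.9257, -1.4933)
ω' = ω + α·dt = (0.7878, -0.3537, -1.4747)
Hamilton product q⊗(0,ω) = (1.4000000, 0.4000000, 0.8000000, 0.0000000)
q + ½dt·q⊗(0,ω), renormalized = (0.0350, 0.0100, 0.0200, 0.9991)

p' = (-0.7700, 1.1750, 2.3900)
q' = (0.0350, 0.0100, 0.0200, 0.9991)
v' = (0.6117, -0.5467, -0.2283)
ω' = (0.7878, -0.3537, -1.4747)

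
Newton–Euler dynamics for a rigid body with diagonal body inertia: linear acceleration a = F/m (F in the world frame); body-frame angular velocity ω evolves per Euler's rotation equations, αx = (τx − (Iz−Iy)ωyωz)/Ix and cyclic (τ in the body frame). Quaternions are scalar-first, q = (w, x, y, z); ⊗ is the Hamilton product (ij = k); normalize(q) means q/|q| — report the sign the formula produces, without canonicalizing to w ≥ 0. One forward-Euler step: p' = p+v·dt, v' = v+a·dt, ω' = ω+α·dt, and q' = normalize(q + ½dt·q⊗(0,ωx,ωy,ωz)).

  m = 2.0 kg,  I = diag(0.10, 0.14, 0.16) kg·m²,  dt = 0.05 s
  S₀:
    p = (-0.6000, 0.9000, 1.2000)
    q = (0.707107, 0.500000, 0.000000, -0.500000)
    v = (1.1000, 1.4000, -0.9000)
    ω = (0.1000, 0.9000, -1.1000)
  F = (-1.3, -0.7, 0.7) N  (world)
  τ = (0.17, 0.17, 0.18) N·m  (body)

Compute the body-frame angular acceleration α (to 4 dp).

α = (1.8980, 1.1671, 1.1025)

gyro term ω×Iω = (-0.0198, 0.0066, 0.0036)
angular accel α = (1.8980, 1.1671, 1.1025)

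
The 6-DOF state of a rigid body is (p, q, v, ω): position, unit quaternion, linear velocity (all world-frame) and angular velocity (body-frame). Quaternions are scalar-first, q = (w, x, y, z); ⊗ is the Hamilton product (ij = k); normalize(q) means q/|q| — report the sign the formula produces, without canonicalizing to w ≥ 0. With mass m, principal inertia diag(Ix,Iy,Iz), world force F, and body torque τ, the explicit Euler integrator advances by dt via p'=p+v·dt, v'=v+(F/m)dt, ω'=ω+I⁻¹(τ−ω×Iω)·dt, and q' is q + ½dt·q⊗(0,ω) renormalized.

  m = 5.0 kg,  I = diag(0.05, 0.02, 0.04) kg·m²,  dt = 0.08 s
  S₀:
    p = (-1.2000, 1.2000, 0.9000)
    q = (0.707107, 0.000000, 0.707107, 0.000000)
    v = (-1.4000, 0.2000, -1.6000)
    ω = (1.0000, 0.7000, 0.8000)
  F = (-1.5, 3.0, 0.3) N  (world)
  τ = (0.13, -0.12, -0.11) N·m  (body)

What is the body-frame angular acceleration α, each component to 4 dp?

α = (2.3760, -6.4000, -2.2250)

precession coupling ω×(Iω) = (0.0112, 0.0080, -0.0210)
α = I⁻¹(τ − ω×Iω) = (2.3760, -6.4000, -2.2250)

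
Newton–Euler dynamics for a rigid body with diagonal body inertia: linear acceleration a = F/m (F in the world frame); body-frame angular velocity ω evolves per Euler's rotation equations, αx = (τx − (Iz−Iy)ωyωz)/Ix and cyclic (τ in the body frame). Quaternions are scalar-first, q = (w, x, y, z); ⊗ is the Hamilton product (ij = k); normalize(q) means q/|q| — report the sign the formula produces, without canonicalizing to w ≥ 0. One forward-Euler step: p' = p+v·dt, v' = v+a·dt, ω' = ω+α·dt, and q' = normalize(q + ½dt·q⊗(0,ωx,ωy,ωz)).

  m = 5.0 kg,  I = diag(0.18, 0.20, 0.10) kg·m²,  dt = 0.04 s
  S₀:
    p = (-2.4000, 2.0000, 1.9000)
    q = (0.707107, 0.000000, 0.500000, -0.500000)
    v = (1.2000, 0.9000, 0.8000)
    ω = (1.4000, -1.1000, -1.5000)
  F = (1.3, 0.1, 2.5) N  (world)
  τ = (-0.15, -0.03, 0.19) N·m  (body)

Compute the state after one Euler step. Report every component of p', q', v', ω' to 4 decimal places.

p' = (-2.3520, 2.0360, 1.9320)
q' = (0.7023, -0.0062, 0.4699, -0.5346)
v' = (1.2104, 0.9008, 0.8200)
ω' = (1.4033, -1.0724, -1.4117)

(τ − ω×Iω)/I = (0.0833, 0.6900, 2.2080)
ω' = ω + α·dt = (1.4033, -1.0724, -1.4117)
q⊗(0,ω) = (-0.2000000, -0.3100502, -1.4778177, -1.7606605)
updated quaternion q' = (0.7023, -0.0062, 0.4699, -0.5346)
a = (0.2600, 0.0200, 0.5000)
p' = p + v·dt = (-2.3520, 2.0360, 1.9320)
new velocity v' = (1.2104, 0.9008, 0.8200)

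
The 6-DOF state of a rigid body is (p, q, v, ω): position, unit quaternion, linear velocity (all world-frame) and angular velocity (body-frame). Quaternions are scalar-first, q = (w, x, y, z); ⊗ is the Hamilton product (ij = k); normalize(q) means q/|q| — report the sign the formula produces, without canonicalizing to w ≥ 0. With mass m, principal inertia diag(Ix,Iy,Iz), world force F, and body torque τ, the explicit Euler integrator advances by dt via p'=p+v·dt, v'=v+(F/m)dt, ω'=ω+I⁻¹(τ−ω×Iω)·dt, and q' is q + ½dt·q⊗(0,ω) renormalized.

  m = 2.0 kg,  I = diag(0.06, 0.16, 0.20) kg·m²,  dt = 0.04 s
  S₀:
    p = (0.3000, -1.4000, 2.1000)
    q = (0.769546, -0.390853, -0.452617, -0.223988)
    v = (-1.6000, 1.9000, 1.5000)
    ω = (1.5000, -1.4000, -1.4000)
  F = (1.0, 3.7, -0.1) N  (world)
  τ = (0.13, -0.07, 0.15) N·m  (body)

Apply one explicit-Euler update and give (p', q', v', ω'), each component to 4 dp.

p' = (0.2360, -1.3240, 2.1600)
q' = (0.7614, -0.3609, -0.4912, -0.2207)
v' = (-1.5800, 1.9740, 1.4980)
ω' = (1.5344, -1.4910, -1.3280)

(τ − ω×Iω)/I = (0.8600, -2.2750, 1.8000)
ω' = ω + α·dt = (1.5344, -1.4910, -1.3280)
Hamilton product q⊗(0,ω) = (-0.3609675, 1.4743996, -1.9605406, 0.1487553)
q + ½dt·q⊗(0,ω), renormalized = (0.7614, -0.3609, -0.4912, -0.2207)
a = (0.5000, 1.8500, -0.0500)
new position p' = (0.2360, -1.3240, 2.1600)
v' = v + a·dt = (-1.5800, 1.9740, 1.4980)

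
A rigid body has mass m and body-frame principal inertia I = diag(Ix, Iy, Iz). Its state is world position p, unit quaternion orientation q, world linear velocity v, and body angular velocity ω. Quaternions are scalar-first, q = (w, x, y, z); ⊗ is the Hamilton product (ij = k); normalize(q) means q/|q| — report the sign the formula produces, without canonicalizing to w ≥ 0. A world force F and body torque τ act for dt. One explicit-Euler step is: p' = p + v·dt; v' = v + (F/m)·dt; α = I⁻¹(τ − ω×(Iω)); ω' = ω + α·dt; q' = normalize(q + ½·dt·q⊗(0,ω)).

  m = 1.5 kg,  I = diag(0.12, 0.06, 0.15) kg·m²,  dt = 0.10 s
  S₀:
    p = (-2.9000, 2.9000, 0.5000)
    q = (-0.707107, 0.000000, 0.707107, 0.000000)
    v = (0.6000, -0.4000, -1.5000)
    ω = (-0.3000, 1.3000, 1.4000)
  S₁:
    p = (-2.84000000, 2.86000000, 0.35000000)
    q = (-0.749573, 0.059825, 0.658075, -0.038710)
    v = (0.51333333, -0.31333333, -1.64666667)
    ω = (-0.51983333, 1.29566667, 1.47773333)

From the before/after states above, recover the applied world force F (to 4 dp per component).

F = (-1.3000, 1.3000, -2.2000)

Δv = v₁−v₀ = (-0.08666667, 0.08666667, -0.14666667)
applied force F = (-1.3000, 1.3000, -2.2000)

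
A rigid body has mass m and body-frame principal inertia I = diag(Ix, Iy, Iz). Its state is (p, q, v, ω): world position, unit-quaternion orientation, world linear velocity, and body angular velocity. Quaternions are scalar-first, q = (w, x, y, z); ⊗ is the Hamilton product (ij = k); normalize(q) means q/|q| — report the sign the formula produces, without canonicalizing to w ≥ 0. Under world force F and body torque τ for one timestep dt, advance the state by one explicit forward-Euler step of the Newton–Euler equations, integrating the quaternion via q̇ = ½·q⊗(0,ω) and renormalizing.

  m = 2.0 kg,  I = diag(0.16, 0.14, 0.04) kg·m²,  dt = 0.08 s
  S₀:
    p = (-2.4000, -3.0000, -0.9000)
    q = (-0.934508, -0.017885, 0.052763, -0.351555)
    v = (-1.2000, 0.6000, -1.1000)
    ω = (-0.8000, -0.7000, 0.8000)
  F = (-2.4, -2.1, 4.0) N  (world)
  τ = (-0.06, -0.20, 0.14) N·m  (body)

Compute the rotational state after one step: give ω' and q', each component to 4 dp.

gyro term ω×Iω = (0.0560, -0.0768, -0.0112)
(τ − ω×Iω)/I = (-0.7250, -0.8800, 3.7800)
new body rate ω' = (-0.8580, -0.7704, 1.1024)
Hamilton product q⊗(0,ω) = (0.3038701, 0.5437283, 0.9497076, -0.6928765)
updated quaternion q' = (-0.9210, 0.0039, 0.0906, -0.3787)

ω' = (-0.8580, -0.7704, 1.1024)
q' = (-0.9210, 0.0039, 0.0906, -0.3787)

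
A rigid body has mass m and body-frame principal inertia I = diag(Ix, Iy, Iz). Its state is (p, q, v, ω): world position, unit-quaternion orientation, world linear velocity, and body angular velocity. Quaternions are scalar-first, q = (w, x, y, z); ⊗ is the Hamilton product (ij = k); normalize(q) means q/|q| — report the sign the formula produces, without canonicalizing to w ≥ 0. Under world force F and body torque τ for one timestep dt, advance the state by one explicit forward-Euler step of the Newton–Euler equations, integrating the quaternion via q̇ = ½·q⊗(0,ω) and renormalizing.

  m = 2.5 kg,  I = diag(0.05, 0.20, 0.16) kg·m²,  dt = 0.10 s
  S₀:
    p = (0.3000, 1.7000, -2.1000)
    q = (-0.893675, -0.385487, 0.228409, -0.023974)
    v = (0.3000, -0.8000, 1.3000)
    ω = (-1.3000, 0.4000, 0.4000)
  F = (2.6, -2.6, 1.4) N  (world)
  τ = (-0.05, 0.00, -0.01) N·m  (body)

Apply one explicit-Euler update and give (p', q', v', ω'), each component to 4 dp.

p' = (0.3300, 1.6200, -1.9700)
q' = (-0.9205, -0.3215, 0.2193, -0.0346)
v' = (0.4040, -0.9040, 1.3560)
ω' = (-1.3872, 0.3714, 0.4425)

α = I⁻¹(τ − ω×Iω) = (-0.8720, -0.2860, 0.4250)
ω' = ω + α·dt = (-1.3872, 0.3714, 0.4425)
Hamilton product q⊗(0,ω) = (-0.5829071, 1.2627307, -0.1721090, -0.2147331)
q + ½dt·q⊗(0,ω), renormalized = (-0.9205, -0.3215, 0.2193, -0.0346)
a = F/m = (1.0400, -1.0400, 0.5600)
p' = p + v·dt = (0.3300, 1.6200, -1.9700)
new velocity v' = (0.4040, -0.9040, 1.3560)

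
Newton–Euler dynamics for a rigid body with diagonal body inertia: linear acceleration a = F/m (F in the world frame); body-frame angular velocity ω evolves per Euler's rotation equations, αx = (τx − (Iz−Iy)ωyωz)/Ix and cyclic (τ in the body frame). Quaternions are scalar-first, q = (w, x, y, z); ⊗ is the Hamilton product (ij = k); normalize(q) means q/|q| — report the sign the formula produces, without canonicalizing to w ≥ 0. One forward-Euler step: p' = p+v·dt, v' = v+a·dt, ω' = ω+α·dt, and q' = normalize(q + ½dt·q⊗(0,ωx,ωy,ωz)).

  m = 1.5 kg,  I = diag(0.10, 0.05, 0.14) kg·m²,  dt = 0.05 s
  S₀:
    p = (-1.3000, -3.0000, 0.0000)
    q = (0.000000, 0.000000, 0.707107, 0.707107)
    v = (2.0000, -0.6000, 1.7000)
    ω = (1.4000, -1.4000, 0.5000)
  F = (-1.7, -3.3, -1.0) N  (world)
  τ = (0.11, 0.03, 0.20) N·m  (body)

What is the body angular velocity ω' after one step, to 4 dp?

ω' = (1.4865, -1.3420, 0.5364)

precession coupling ω×(Iω) = (-0.0630, -0.0280, 0.0980)
(τ − ω×Iω)/I = (1.7300, 1.1600, 0.7286)
ω' = ω + α·dt = (1.4865, -1.3420, 0.5364)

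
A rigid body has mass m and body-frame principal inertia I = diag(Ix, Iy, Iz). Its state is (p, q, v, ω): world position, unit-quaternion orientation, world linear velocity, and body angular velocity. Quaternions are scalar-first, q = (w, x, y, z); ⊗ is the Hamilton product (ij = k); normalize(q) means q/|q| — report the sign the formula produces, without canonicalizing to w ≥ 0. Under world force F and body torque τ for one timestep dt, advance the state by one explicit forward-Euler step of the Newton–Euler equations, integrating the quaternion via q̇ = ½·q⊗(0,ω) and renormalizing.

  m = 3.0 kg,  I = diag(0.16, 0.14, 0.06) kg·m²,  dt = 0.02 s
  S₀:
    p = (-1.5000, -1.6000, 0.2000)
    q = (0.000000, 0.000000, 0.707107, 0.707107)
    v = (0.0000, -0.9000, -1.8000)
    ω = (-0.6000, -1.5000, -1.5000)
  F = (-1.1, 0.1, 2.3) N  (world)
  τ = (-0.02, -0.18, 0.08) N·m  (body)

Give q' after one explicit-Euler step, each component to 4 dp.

q' = (0.0212, 0.0000, 0.7027, 0.7112)

q⊗(0,ω) = (2.1213210, 0.0000000, -0.4242642, 0.4242642)
updated quaternion q' = (0.0212, 0.0000, 0.7027, 0.7112)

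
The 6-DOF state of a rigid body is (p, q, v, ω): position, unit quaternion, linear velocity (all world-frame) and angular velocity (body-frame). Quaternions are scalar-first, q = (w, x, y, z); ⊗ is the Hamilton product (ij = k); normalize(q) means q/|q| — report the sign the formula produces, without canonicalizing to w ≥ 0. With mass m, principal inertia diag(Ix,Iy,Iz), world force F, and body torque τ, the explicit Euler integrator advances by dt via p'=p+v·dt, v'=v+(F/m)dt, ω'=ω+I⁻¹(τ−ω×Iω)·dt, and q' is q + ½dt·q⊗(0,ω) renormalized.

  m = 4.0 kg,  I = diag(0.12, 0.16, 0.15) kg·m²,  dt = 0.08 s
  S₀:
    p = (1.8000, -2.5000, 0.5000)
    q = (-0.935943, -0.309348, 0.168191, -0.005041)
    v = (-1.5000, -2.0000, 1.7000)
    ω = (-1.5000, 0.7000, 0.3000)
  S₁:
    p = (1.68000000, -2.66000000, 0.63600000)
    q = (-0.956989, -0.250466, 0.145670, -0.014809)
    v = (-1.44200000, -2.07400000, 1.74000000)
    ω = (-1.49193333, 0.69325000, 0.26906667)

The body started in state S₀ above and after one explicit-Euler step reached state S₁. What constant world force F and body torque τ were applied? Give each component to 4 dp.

velocity change Δv = (0.05800000, -0.07400000, 0.04000000)
F = m·Δv/dt = (2.9000, -3.7000, 2.0000)
rate change Δω = (0.00806667, -0.00675000, -0.03093333)
I·α + gyro = (0.0100, 0.0000, -0.1000)

F = (2.9000, -3.7000, 2.0000)
τ = (0.0100, 0.0000, -0.1000)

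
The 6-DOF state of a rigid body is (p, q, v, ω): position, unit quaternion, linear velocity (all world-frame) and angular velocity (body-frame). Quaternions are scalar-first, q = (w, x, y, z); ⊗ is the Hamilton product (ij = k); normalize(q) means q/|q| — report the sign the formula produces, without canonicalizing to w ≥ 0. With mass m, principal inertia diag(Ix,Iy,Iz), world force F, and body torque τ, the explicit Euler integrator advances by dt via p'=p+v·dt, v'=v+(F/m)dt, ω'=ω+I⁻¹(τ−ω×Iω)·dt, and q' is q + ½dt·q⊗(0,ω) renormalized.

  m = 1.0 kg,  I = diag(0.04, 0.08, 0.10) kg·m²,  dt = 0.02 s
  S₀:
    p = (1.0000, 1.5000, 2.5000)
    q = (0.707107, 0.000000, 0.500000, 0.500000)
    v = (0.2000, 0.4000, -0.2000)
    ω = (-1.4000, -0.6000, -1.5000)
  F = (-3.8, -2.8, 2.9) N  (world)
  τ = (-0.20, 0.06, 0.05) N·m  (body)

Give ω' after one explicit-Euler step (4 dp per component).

ω' = (-1.5090, -0.5535, -1.4967)

gyro term ω×Iω = (0.0180, -0.1260, 0.0336)
angular accel α = (-5.4500, 2.3250, 0.1640)
new body rate ω' = (-1.5090, -0.5535, -1.4967)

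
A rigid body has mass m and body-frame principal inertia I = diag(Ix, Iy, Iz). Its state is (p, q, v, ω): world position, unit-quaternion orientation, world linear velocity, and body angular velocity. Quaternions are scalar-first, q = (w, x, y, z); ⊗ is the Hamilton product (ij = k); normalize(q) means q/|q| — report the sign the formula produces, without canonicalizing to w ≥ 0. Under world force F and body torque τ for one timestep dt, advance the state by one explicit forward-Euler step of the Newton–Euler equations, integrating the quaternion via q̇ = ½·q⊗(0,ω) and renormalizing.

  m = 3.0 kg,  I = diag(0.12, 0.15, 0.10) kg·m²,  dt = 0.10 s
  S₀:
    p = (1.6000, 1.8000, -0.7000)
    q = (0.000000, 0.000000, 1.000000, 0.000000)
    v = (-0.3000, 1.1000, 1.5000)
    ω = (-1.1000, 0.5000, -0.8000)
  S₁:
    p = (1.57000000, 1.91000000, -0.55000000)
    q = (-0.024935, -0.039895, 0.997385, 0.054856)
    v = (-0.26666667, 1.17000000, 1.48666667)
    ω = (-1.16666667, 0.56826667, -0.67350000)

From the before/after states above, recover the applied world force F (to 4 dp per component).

velocity change Δv = (0.03333333, 0.07000000, -0.01333333)
m·(v₁−v₀)/dt = (1.0000, 2.1000, -0.4000)

F = (1.0000, 2.1000, -0.4000)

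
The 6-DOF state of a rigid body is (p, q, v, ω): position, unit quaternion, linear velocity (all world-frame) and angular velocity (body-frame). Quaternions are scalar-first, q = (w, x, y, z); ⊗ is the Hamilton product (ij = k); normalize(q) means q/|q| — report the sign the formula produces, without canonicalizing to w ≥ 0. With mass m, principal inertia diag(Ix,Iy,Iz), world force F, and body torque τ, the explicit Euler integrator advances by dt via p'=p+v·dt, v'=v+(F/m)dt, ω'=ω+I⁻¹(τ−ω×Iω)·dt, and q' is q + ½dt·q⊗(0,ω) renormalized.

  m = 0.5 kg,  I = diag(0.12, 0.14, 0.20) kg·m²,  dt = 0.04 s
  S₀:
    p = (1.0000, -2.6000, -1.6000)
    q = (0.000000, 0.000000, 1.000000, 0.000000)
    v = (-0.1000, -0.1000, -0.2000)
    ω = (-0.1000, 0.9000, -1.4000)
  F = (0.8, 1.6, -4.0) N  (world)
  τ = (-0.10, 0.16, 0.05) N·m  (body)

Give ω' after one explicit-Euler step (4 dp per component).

gyro term ω×Iω = (-0.0756, -0.0112, -0.0018)
α = I⁻¹(τ − ω×Iω) = (-0.2033, 1.2229, 0.2590)
ω' = ω + α·dt = (-0.1081, 0.9489, -1.3896)

ω' = (-0.1081, 0.9489, -1.3896)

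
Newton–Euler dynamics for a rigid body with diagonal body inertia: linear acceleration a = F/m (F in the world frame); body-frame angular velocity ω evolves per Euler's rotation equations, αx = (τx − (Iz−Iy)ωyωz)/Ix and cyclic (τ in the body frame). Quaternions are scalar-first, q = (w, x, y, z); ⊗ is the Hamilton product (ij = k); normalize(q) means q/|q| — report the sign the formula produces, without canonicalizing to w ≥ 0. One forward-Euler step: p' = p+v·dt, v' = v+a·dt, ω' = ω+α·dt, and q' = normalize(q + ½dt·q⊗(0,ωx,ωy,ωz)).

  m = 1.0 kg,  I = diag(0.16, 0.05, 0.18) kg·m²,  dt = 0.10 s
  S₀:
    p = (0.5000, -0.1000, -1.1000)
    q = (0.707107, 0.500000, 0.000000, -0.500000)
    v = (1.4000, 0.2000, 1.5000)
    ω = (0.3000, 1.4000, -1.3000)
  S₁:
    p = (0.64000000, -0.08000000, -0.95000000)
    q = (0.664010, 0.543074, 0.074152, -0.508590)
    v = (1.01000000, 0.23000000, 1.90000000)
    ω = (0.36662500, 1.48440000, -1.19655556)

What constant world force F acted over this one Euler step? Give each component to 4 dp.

F = (-3.9000, 0.3000, 4.0000)

Δv = v₁−v₀ = (-0.39000000, 0.03000000, 0.40000000)
applied force F = (-3.9000, 0.3000, 4.0000)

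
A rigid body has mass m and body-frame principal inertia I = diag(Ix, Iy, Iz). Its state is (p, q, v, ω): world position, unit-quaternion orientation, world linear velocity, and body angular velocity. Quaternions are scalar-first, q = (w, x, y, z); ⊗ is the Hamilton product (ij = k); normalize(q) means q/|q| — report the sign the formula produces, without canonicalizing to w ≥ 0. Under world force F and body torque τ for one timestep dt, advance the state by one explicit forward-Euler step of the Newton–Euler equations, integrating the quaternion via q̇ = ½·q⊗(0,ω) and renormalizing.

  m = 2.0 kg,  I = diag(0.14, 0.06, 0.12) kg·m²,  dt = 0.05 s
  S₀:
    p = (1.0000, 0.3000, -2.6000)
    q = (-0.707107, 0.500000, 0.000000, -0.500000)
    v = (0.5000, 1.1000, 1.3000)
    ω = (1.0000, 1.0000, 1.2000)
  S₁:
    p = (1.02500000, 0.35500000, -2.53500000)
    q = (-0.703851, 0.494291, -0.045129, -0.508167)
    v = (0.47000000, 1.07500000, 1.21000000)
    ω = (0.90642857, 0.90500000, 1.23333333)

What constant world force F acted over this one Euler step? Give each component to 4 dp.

v₁ − v₀ = (-0.03000000, -0.02500000, -0.09000000)
applied force F = (-1.2000, -1.0000, -3.6000)

F = (-1.2000, -1.0000, -3.6000)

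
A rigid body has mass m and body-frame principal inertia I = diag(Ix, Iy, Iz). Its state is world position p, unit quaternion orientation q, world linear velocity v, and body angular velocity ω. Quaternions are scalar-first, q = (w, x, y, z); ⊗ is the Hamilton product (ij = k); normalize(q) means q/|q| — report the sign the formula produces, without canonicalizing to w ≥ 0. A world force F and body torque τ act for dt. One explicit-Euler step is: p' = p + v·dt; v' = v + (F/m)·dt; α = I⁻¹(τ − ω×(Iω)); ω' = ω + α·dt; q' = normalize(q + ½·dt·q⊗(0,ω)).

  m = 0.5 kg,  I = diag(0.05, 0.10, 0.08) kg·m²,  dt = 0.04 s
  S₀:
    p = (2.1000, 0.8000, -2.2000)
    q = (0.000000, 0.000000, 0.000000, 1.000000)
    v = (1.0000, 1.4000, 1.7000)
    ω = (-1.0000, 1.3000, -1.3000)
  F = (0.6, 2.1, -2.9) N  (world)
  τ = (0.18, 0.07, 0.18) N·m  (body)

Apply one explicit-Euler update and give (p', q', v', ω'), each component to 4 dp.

ω×(Iω) gyroscopic = (0.0338, -0.0390, -0.0650)
α = I⁻¹(τ − ω×Iω) = (2.9240, 1.0900, 3.0625)
ω + α·dt = (-0.8830, 1.3436, -1.1775)
q⊗(0,ω) = (1.3000000, -1.3000000, -1.0000000, 0.0000000)
q + ½dt·q⊗(0,ω), renormalized = (0.0260, -0.0260, -0.0200, 0.9991)
p' = p + v·dt = (2.1400, 0.8560, -2.1320)
new velocity v' = (1.0480, 1.5680, 1.4680)

p' = (2.1400, 0.8560, -2.1320)
q' = (0.0260, -0.0260, -0.0200, 0.9991)
v' = (1.0480, 1.5680, 1.4680)
ω' = (-0.8830, 1.3436, -1.1775)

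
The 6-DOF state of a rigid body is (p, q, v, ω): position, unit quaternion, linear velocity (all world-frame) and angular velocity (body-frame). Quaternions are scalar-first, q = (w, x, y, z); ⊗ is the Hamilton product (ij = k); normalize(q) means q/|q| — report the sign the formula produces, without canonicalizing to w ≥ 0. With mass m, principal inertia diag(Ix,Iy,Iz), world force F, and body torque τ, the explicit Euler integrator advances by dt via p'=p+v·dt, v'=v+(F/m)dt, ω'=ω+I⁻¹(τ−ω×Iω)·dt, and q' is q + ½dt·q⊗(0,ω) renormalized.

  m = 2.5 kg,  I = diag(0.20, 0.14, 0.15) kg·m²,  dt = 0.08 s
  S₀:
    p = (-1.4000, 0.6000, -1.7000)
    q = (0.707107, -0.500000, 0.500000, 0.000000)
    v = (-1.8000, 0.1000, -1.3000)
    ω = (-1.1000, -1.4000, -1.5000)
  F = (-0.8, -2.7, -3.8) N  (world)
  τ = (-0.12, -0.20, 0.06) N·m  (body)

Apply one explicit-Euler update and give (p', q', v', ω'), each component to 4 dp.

linear accel F/m = (-0.3200, -1.0800, -1.5200)
p + v·dt = (-1.5440, 0.6080, -1.8040)
new velocity v' = (-1.8256, 0.0136, -1.4216)
angular accel α = (-0.7050, -2.0179, 1.0160)
new body rate ω' = (-1.1564, -1.5614, -1.4187)
Hamilton product q⊗(0,ω) = (0.1500000, -1.5278177, -1.7399498, 0.1893395)
q' = normalize(q + ½dt·q⊗(0,ω)) = (0.7100, -0.5587, 0.4285, 0.0075)

p' = (-1.5440, 0.6080, -1.8040)
q' = (0.7100, -0.5587, 0.4285, 0.0075)
v' = (-1.8256, 0.0136, -1.4216)
ω' = (-1.1564, -1.5614, -1.4187)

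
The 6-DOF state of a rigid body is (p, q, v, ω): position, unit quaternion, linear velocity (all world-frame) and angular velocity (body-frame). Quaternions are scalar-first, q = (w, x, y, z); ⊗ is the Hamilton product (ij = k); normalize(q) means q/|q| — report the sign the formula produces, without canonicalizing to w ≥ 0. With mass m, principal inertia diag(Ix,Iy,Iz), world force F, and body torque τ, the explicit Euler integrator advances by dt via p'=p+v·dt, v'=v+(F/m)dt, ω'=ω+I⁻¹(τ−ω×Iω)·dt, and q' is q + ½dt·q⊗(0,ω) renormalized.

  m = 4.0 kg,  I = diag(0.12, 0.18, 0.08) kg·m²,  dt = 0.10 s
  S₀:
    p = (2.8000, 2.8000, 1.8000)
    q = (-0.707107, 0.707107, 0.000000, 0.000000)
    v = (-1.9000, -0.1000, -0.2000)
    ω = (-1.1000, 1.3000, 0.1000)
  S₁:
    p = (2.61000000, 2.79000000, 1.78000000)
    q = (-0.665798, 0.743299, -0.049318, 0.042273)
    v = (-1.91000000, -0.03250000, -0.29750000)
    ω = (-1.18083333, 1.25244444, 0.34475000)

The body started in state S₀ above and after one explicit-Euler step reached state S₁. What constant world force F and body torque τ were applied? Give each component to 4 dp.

ω₁ − ω₀ = (-0.08083333, -0.04755556, 0.24475000)
gyro term ω₀×Iω₀ = (-0.0130, -0.0044, -0.0858)
I·α + gyro = (-0.1100, -0.0900, 0.1100)
v₁ − v₀ = (-0.01000000, 0.06750000, -0.09750000)
F = m·Δv/dt = (-0.4000, 2.7000, -3.9000)

F = (-0.4000, 2.7000, -3.9000)
τ = (-0.1100, -0.0900, 0.1100)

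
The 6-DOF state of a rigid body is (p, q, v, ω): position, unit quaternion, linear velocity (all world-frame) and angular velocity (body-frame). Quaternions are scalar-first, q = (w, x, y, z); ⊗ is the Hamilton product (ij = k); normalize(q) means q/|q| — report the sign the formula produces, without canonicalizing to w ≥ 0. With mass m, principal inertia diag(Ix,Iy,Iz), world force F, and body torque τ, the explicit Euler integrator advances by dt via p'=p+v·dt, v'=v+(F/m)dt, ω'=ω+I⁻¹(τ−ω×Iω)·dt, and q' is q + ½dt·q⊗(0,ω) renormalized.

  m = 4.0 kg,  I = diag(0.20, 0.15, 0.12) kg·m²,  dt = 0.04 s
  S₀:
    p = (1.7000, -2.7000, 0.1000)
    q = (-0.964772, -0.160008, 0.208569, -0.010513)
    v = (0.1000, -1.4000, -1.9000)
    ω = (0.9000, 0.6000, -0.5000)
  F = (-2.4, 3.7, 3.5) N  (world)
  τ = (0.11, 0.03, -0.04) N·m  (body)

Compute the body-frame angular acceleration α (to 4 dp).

α = (0.5050, 0.4400, -0.1083)

ω×(Iω) gyroscopic = (0.0090, -0.0360, -0.0270)
α = I⁻¹(τ − ω×Iω) = (0.5050, 0.4400, -0.1083)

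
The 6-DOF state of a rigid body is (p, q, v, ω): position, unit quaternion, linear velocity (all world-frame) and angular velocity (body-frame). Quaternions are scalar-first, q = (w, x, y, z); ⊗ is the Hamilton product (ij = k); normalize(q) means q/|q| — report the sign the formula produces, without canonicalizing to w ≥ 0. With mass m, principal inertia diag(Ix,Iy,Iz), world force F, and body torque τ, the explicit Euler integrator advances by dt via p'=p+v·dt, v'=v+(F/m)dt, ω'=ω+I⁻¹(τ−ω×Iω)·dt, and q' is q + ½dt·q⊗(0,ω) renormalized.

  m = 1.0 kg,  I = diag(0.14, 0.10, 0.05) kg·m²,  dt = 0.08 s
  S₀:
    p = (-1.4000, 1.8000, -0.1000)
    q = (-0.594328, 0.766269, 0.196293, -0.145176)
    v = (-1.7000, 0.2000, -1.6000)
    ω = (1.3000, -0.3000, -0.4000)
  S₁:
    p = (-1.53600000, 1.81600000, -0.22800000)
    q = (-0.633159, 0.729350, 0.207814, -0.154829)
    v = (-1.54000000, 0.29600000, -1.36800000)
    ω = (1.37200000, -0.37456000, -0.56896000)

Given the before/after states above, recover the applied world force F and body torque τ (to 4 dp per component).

F = (2.0000, 1.2000, 2.9000)
τ = (0.1200, -0.1400, -0.0900)

v₁ − v₀ = (0.16000000, 0.09600000, 0.23200000)
applied force F = (2.0000, 1.2000, 2.9000)
ω₁ − ω₀ = (0.07200000, -0.07456000, -0.16896000)
precession coupling = (-0.0060, -0.0468, 0.0156)
I·α + gyro = (0.1200, -0.1400, -0.0900)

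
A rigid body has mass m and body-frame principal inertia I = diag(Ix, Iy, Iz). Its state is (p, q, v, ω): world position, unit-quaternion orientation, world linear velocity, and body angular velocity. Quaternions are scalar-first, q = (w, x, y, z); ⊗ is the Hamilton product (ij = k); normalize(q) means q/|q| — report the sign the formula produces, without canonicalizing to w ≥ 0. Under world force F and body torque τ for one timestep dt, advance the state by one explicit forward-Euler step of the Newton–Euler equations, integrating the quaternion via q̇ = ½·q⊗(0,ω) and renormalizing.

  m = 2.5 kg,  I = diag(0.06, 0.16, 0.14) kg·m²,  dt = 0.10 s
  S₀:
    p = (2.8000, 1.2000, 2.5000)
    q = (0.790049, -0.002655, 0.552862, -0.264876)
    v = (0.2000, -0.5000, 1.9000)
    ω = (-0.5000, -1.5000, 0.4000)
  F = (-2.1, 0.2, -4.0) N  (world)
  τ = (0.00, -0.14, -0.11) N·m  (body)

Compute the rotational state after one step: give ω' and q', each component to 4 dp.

ω' = (-0.5200, -1.5975, 0.2679)
q' = (0.8340, -0.0311, 0.4986, -0.2343)

(τ − ω×Iω)/I = (-0.2000, -0.9750, -1.3214)
ω + α·dt = (-0.5200, -1.5975, 0.2679)
q⊗(0,ω) = (0.9339159, -0.5711937, -1.0515735, 0.5964331)
q + ½dt·q⊗(0,ω), renormalized = (0.8340, -0.0311, 0.4986, -0.2343)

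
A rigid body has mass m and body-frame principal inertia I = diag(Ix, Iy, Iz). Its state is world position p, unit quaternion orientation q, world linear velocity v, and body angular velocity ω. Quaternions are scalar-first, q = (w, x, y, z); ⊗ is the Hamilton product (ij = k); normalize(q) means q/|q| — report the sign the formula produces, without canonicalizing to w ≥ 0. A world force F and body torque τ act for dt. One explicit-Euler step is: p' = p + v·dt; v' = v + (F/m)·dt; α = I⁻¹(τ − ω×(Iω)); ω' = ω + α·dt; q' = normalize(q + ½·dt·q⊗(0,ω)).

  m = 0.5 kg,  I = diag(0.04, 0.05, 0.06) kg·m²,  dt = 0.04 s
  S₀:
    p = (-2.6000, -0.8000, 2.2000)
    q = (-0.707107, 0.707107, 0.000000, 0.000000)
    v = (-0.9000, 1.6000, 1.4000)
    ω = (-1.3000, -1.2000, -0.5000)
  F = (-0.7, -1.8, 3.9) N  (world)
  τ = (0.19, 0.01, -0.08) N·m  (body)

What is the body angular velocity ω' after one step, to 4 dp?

ω' = (-1.1160, -1.1816, -0.5637)

α = I⁻¹(τ − ω×Iω) = (4.6000, 0.4600, -1.5933)
ω' = ω + α·dt = (-1.1160, -1.1816, -0.5637)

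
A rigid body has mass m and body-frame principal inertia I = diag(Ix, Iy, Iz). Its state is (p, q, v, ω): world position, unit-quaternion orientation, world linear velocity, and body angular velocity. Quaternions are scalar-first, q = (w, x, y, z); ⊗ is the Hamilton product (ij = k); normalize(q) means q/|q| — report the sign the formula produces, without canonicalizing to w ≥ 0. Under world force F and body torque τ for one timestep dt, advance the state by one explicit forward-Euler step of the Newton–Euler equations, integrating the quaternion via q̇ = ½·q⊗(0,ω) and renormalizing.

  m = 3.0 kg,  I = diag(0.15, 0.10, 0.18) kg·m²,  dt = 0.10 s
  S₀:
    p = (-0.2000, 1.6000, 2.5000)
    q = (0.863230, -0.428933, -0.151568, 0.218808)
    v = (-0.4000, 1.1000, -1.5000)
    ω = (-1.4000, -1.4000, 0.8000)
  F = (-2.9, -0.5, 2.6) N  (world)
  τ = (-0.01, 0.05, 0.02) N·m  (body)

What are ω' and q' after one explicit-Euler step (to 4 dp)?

ω' = (-1.3469, -1.3836, 0.8656)
q' = (0.8092, -0.4774, -0.2090, 0.2712)

precession coupling ω×(Iω) = (-0.0896, 0.0336, -0.0980)
α = I⁻¹(τ − ω×Iω) = (0.5307, 0.1640, 0.6556)
new body rate ω' = (-1.3469, -1.3836, 0.8656)
q⊗(0,ω) = (-0.9877478, -1.0234452, -1.1717068, 1.0788950)
q + ½dt·q⊗(0,ω), renormalized = (0.8092, -0.4774, -0.2090, 0.2712)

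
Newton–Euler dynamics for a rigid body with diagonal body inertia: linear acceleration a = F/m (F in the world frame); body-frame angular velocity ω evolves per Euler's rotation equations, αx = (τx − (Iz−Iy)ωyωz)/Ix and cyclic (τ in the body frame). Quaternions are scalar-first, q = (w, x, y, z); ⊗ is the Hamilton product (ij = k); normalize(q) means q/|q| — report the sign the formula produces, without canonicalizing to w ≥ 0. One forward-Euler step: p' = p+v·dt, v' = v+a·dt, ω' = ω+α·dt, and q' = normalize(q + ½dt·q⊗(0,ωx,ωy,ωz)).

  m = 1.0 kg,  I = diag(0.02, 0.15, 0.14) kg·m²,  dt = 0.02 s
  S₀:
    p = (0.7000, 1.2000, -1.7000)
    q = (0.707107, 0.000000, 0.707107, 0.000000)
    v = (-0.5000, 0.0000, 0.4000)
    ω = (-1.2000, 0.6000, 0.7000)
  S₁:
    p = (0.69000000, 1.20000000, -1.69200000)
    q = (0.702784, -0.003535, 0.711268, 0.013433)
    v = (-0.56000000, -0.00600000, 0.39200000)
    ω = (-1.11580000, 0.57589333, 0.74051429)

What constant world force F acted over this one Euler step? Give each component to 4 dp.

velocity change Δv = (-0.06000000, -0.00600000, -0.00800000)
m·(v₁−v₀)/dt = (-3.0000, -0.3000, -0.4000)

F = (-3.0000, -0.3000, -0.4000)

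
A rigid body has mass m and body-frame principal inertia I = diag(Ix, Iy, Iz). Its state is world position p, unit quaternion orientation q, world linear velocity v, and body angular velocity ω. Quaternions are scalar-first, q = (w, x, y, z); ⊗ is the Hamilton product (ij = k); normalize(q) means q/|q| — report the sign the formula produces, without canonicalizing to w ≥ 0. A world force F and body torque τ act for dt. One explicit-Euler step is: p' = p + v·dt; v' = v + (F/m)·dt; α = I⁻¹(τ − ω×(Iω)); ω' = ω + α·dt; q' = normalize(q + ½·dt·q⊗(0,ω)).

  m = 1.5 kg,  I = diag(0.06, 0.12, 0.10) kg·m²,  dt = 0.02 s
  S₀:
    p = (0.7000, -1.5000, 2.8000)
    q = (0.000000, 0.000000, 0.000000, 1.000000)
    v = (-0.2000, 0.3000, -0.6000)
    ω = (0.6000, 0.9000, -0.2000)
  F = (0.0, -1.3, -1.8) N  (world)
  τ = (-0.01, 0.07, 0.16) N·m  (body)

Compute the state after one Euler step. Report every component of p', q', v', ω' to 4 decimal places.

linear accel F/m = (0.0000, -0.8667, -1.2000)
new position p' = (0.6960, -1.4940, 2.7880)
v + (F/m)dt = (-0.2000, 0.2827, -0.6240)
ω×(Iω) gyroscopic = (0.0036, 0.0048, 0.0324)
angular accel α = (-0.2267, 0.5433, 1.2760)
new body rate ω' = (0.5955, 0.9109, -0.1745)
2q̇ = q⊗(0,ω) = (0.2000000, -0.9000000, 0.6000000, 0.0000000)
q' = normalize(q + ½dt·q⊗(0,ω)) = (0.0020, -0.0090, 0.0060, 0.9999)

p' = (0.6960, -1.4940, 2.7880)
q' = (0.0020, -0.0090, 0.0060, 0.9999)
v' = (-0.2000, 0.2827, -0.6240)
ω' = (0.5955, 0.9109, -0.1745)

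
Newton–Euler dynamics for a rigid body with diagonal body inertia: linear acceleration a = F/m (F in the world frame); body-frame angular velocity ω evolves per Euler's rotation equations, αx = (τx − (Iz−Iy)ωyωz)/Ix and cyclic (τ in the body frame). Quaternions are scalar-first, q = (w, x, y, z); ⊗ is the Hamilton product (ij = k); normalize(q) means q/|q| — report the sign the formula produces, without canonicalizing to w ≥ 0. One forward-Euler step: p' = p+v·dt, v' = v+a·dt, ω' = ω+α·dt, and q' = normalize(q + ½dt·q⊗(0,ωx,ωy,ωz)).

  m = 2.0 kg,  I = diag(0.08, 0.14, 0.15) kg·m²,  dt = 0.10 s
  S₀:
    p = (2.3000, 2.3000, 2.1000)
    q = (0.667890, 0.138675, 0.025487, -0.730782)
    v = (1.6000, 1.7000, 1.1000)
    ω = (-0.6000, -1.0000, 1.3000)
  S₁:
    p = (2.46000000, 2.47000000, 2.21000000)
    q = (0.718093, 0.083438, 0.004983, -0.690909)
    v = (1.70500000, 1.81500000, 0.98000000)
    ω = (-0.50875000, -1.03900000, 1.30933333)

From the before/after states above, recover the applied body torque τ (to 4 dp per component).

Δω = ω₁−ω₀ = (0.09125000, -0.03900000, 0.00933333)
gyro term ω₀×Iω₀ = (-0.0130, 0.0546, 0.0360)
τ = I·(Δω/dt) + ω₀×(Iω₀) = (0.0600, 0.0000, 0.0500)

τ = (0.0600, 0.0000, 0.0500)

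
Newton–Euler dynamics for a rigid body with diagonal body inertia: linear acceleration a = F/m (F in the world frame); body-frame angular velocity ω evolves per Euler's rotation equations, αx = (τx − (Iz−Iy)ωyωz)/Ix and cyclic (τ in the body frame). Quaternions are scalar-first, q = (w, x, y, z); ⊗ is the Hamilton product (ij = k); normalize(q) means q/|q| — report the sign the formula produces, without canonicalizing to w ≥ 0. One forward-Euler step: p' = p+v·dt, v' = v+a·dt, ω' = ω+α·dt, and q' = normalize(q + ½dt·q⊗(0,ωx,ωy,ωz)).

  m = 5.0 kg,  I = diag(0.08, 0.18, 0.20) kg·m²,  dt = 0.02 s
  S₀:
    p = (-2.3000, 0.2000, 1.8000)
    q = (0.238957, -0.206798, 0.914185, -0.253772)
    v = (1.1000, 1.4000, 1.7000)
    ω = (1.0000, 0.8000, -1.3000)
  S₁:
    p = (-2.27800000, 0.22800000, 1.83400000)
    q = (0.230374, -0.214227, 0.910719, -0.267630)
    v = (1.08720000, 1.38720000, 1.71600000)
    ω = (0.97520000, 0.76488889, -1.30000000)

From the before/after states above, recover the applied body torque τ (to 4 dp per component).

ω₁ − ω₀ = (-0.02480000, -0.03511111, 0.00000000)
applied torque τ = (-0.1200, -0.1600, 0.0800)

τ = (-0.1200, -0.1600, 0.0800)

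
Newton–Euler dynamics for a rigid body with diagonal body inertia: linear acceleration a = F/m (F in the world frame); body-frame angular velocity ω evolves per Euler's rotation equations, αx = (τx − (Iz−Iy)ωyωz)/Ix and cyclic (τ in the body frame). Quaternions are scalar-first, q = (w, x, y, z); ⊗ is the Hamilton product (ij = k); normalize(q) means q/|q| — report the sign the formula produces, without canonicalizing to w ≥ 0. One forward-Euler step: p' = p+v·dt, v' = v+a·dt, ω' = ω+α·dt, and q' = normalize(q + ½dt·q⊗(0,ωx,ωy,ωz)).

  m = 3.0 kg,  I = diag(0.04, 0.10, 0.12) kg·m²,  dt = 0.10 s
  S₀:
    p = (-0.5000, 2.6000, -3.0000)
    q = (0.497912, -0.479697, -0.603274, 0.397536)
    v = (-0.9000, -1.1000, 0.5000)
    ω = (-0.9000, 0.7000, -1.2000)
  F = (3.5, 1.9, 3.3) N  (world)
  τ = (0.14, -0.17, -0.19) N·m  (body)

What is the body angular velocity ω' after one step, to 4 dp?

ω' = (-0.5080, 0.6164, -1.3268)

angular accel α = (3.9200, -0.8360, -1.2683)
ω + α·dt = (-0.5080, 0.6164, -1.3268)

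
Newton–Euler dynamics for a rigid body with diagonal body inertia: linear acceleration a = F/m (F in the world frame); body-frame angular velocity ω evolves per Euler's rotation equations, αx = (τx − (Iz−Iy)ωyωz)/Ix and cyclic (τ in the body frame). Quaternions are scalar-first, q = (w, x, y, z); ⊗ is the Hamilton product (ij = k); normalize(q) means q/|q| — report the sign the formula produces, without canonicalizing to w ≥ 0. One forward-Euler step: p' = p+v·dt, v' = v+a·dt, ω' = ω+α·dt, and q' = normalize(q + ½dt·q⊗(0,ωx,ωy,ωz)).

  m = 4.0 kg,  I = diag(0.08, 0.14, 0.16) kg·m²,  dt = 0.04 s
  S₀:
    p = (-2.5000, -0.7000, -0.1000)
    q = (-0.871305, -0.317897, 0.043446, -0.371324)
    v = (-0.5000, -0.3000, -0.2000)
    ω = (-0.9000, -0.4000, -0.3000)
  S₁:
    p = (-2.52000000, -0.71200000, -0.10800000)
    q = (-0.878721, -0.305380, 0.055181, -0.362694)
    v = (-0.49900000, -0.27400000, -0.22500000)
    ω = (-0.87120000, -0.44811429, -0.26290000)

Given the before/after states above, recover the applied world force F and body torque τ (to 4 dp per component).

F = (0.1000, 2.6000, -2.5000)
τ = (0.0600, -0.1900, 0.1700)

ω₁ − ω₀ = (0.02880000, -0.04811429, 0.03710000)
precession coupling = (0.0024, -0.0216, 0.0216)
I·α + gyro = (0.0600, -0.1900, 0.1700)
Δv = v₁−v₀ = (0.00100000, 0.02600000, -0.02500000)
m·(v₁−v₀)/dt = (0.1000, 2.6000, -2.5000)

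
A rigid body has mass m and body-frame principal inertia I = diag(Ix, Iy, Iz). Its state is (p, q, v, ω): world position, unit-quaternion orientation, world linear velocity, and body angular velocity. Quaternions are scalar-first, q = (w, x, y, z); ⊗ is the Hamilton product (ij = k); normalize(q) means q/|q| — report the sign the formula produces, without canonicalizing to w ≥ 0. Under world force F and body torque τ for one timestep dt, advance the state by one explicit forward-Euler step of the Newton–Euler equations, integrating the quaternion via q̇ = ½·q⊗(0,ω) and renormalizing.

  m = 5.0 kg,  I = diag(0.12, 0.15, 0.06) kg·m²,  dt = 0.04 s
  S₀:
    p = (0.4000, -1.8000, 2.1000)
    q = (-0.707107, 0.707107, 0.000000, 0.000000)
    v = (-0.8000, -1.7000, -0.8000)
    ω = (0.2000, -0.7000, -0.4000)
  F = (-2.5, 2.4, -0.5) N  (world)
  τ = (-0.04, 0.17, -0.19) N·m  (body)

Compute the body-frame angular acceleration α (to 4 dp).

α = (-0.1233, 1.1653, -3.0967)

precession coupling ω×(Iω) = (-0.0252, -0.0048, -0.0042)
α = I⁻¹(τ − ω×Iω) = (-0.1233, 1.1653, -3.0967)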